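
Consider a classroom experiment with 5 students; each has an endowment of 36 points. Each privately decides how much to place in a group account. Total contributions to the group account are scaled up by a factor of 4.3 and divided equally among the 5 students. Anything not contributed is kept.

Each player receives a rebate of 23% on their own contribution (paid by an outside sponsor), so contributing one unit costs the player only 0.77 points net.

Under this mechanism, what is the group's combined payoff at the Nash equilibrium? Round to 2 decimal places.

815.40 points

The effective private return per unit is now (4.3/5) / 0.77 = 1.1169 > 1, so every player's dominant strategy flips to full contribution.
So the Nash equilibrium is full contribution by all 5; the group earns 5 × (36 × 0.23 + 4.3 × 36) = 815.40.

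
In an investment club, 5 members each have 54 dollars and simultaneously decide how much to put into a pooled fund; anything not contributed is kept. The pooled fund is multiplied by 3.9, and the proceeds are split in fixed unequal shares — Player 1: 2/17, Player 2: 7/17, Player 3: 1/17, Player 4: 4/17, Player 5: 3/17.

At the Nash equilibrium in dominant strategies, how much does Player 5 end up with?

91.16 dollars

For player j, contributing a unit is worthwhile iff 3.9 × (j's share) ≥ 1, i.e. iff j's share is at least 0.2564.
Player 2 alone (share 7/17) is above the threshold, contributing 54; the remaining 4 contribute 0. Total contributed: 54.
Player 5 keeps 54 and receives 3.9 × 54 × 3/17 = 37.16 from the pooled fund, for a payoff of 91.16.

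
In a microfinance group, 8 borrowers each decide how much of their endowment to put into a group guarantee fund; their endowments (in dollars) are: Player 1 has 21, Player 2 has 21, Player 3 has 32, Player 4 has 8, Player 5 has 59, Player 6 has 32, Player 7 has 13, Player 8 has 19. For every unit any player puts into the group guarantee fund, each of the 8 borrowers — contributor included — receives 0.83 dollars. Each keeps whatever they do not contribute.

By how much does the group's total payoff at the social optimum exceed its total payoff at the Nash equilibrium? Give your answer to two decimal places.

The private return per contributed unit is 0.83 < 1 for everyone, so the Nash equilibrium is zero contribution and the group total is Σ E_j = 21 + 21 + 32 + 8 + 59 + 32 + 13 + 19 = 205.
Each contributed unit returns 6.640 to the group, so the social optimum is full contribution by everyone: group total = 6.640 × 205 = 1361.20.
Efficiency loss = (6.640 − 1) × 205 = 1156.20.

1156.20 dollars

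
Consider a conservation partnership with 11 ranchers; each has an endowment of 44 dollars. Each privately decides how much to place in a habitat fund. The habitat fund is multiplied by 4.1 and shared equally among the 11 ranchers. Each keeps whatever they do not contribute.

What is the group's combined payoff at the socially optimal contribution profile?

1984.40 dollars

Each contributed unit returns 4.100 to the group as a whole (0.3727 to each of 11 players), which exceeds 1, so the social optimum is full contribution: group total = 4.100 × 484 = 1984.40.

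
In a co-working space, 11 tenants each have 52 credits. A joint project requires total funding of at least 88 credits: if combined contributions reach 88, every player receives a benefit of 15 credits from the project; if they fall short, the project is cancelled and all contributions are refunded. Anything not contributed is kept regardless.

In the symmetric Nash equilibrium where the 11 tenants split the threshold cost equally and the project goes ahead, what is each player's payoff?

59 credits

Equal share of the threshold: 88/11 = 8.
At this profile no one gains by cutting their contribution: any cut drops the total below 88, the project is cancelled, contributions are refunded, and the deviator ends with 52, which is less than 52 − 8 + 15 = 59. Contributing more than 8 just wastes the excess. So contributing exactly 8 is a best response.
Each player's payoff: 52 − 8 + 15 = 59.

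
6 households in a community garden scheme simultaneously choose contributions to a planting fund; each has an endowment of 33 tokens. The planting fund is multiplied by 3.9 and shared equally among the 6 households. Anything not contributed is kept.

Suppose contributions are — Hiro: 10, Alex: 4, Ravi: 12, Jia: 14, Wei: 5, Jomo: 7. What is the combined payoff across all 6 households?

Total contributed: 10 + 4 + 12 + 14 + 5 + 7 = 52; total kept: 6 × 33 − 52 = 146.
The planting fund pays out 3.9 × 52 = 202.80 in aggregate.
Group total = 146 + 202.80 = 348.80.

348.80 tokens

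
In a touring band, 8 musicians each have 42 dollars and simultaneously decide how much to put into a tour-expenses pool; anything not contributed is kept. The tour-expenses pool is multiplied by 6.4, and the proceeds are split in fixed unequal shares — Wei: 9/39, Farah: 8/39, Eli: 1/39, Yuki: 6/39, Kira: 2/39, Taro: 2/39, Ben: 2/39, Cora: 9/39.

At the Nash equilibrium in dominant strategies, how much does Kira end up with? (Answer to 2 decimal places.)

Each unit j contributes comes back to j as 6.4 × (j's share), so j prefers to contribute only if that share exceeds 1/6.4 = 0.1563; otherwise keeping the unit dominates.
The shares above 0.1563 belong to Wei, Farah and Cora, contributing 42 each; the remaining 5 contribute 0. Total contributed: 126.
Kira keeps 42 and receives 6.4 × 126 × 2/39 = 41.35 from the tour-expenses pool, for a payoff of 83.35.

83.35 dollars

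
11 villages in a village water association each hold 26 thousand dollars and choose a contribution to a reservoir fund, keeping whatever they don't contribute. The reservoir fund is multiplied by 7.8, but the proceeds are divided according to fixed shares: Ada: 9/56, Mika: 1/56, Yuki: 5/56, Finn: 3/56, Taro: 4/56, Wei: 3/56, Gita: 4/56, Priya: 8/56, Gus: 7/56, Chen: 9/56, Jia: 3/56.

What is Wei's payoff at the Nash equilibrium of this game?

Each unit j contributes comes back to j as 7.8 × (j's share), so j prefers to contribute only if that share exceeds 1/7.8 = 0.1282; otherwise keeping the unit dominates.
The shares above 0.1282 belong to Ada, Priya and Chen, contributing 26 each; the remaining 8 contribute 0. Total contributed: 78.
Wei keeps 26 and receives 7.8 × 78 × 3/56 = 32.59 from the reservoir fund, for a payoff of 58.59.

58.59 thousand dollars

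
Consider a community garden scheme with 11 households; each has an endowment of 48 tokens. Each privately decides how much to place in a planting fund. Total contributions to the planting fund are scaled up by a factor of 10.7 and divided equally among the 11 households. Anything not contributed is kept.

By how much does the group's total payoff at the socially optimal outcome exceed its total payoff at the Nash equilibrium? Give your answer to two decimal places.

Each contributed unit returns 10.7/11 = 0.9727 to its contributor — below 1 — so contributing 0 is dominant for every player. At the Nash equilibrium everyone keeps their 48, and the group total is 11 × 48 = 528.
Each contributed unit returns 10.700 to the group as a whole (0.9727 to each of 11 players), which exceeds 1, so the social optimum is full contribution: group total = 10.700 × 528 = 5649.60.
Efficiency loss = 5649.60 − 528 = 5121.60.

5121.60 tokens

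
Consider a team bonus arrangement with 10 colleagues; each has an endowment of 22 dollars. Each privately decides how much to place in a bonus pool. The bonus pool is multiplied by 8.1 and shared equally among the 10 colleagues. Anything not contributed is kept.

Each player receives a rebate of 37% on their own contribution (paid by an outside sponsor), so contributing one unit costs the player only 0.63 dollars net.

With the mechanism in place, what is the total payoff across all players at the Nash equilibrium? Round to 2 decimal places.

1863.40 dollars

With the mechanism, a contributed unit returns (8.1/10) / 0.63 = 1.2857 per unit of net cost to the contributor — now above 1 — so contributing fully is weakly dominant for every player.
So the Nash equilibrium is full contribution by all 10; the group earns 10 × (22 × 0.37 + 8.1 × 22) = 1863.40.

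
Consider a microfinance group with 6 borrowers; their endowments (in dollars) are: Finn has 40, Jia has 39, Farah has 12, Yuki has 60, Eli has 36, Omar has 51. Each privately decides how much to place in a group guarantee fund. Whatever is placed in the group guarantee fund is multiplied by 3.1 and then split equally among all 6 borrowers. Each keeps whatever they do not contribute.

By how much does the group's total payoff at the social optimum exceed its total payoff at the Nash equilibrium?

The private return per contributed unit is 3.1/6 = 0.5167 < 1 for every player regardless of endowment, so the Nash equilibrium is zero contribution and the group total is Σ E_j = 40 + 39 + 12 + 60 + 36 + 51 = 238.
Each contributed unit returns 3.100 to the group, so the social optimum is full contribution by everyone: group total = 3.100 × 238 = 737.80.
Efficiency loss = (3.100 − 1) × 238 = 499.80.

499.80 dollars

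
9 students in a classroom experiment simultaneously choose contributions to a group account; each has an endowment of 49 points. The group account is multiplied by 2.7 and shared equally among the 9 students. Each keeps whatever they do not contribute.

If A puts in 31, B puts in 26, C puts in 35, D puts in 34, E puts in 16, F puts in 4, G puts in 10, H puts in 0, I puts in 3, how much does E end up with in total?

80.70 points

Total contributed: 31 + 26 + 35 + 34 + 16 + 4 + 10 + 0 + 3 = 159.
Each receives 2.7 × 159 / 9 = 47.70 from the group account.
E keeps 49 − 16 = 33, so E's payoff is 33 + 47.70 = 80.70.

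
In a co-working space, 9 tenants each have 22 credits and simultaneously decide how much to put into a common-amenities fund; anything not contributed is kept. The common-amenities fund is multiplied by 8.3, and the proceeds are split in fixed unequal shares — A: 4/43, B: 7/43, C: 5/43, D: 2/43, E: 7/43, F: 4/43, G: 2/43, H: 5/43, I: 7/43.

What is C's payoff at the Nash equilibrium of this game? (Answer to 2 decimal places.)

85.70 credits

Each unit j contributes comes back to j as 8.3 × (j's share), so j prefers to contribute only if that share exceeds 1/8.3 = 0.1205; otherwise keeping the unit dominates.
The shares above 0.1205 belong to B, E and I, contributing 22 each; the remaining 6 contribute 0. Total contributed: 66.
C keeps 22 and receives 8.3 × 66 × 5/43 = 63.70 from the common-amenities fund, for a payoff of 85.70.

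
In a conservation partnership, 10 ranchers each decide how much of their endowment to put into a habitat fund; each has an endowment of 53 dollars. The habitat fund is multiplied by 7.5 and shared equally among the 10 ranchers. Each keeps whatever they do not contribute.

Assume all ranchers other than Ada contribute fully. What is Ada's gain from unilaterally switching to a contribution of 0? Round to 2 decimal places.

Switching from a contribution of 53 to 0 lets Ada keep an extra 53 dollars, but lowers the habitat fund by 53, which costs Ada their own share of that drop: 7.5/10 × 53 = 39.75.
Net gain = 53 − 39.75 = 13.25. The private return per contributed unit (0.7500) is below 1, so free-riding is indeed the best response regardless of what the others do.

13.25 dollars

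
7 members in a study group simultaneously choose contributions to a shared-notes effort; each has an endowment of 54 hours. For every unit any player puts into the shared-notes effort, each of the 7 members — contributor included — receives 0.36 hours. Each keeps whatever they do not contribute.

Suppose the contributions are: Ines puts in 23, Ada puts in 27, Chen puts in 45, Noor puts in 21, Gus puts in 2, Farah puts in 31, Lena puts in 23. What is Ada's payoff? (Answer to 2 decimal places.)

88.92 hours

Total contributed: 23 + 27 + 45 + 21 + 2 + 31 + 23 = 172.
Each receives 0.36 × 172 = 61.92 from the shared-notes effort.
Ada keeps 54 − 27 = 27, so Ada's payoff is 27 + 61.92 = 88.92.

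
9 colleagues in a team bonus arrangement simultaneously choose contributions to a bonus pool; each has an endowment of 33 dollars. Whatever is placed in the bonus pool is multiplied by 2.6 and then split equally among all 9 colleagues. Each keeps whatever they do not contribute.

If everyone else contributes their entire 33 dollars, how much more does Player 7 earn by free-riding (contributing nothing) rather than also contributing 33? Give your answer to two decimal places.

23.47 dollars

Switching from a contribution of 33 to 0 lets Player 7 keep an extra 33 dollars, but lowers the bonus pool by 33, which costs Player 7 their own share of that drop: 2.6/9 × 33 = 9.53.
Net gain = 33 − 9.53 = 23.47. The private return per contributed unit (0.2889) is below 1, so free-riding is indeed the best response regardless of what the others do.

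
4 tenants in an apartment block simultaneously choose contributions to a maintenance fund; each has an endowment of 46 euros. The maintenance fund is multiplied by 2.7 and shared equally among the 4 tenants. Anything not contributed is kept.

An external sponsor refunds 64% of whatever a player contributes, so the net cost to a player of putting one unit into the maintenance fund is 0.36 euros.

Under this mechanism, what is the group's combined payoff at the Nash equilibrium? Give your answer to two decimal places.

614.56 euros

With the mechanism, a contributed unit returns (2.7/4) / 0.36 = 1.8750 per unit of net cost to the contributor — now above 1 — so contributing fully is weakly dominant for every player.
At the Nash equilibrium everyone contributes 46. Group total payoff = 4 × (46 × 0.64 + 2.7 × 46) = 614.56.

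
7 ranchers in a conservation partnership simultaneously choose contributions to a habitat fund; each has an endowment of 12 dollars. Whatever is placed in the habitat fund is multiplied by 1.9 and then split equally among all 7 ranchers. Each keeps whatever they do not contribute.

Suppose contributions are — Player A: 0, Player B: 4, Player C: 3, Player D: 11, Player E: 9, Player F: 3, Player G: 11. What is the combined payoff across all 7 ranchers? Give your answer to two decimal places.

120.90 dollars

Total contributed: 0 + 4 + 3 + 11 + 9 + 3 + 11 = 41; total kept: 7 × 12 − 41 = 43.
The habitat fund pays out 1.9 × 41 = 77.90 in aggregate.
Group total = 43 + 77.90 = 120.90.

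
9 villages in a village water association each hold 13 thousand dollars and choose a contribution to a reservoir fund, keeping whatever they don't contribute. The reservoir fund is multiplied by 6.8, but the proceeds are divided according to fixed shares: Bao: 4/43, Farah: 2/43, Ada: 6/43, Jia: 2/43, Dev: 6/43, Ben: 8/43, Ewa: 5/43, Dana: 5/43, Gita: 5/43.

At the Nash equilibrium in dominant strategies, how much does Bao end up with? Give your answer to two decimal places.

21.22 thousand dollars

For player j, contributing a unit is worthwhile iff 6.8 × (j's share) ≥ 1, i.e. iff j's share is at least 0.1471.
The only share above 0.1471 is Ben's 8/43, contributing 13; the remaining 8 contribute 0. Total contributed: 13.
Bao keeps 13 and receives 6.8 × 13 × 4/43 = 8.22 from the reservoir fund, for a payoff of 21.22.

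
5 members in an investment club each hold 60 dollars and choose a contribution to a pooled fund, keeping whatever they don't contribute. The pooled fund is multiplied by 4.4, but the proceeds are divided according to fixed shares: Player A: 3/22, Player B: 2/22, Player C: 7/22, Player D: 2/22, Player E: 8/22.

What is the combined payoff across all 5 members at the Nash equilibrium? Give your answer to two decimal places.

708.00 dollars

A player with share s gets back 4.4·s per unit contributed, so full contribution is dominant for anyone with s > 1/4.4 = 0.2273 and zero contribution is dominant for anyone below.
Player C and Player E clear that bar, contributing 60 each; the remaining 3 contribute 0. Total contributed: 120.
The pooled fund pays out 4.4 × 120 = 528.00 in total (split across the unequal shares, but the aggregate is all that matters for the group sum).
The 3 free-riders keep 60 each, adding 180. Group total = 180 + 528.00 = 708.00.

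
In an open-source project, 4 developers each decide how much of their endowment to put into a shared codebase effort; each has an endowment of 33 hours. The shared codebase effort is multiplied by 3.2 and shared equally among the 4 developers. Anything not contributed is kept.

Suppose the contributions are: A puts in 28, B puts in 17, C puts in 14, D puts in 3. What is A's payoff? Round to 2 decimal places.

Total contributed: 28 + 17 + 14 + 3 = 62.
Each receives 3.2 × 62 / 4 = 49.60 from the shared codebase effort.
A keeps 33 − 28 = 5, so A's payoff is 5 + 49.60 = 54.60.

54.60 hours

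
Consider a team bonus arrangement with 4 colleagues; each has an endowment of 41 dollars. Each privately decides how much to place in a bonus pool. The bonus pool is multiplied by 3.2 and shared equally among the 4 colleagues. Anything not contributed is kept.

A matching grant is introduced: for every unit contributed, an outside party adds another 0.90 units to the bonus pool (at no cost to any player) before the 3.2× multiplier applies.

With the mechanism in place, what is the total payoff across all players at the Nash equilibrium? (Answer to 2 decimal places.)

997.12 dollars

With the mechanism, a contributed unit returns 3.2 × 1.90 / 4 = 1.5200 per unit of net cost to the contributor — now above 1 — so contributing fully is weakly dominant for every player.
So the Nash equilibrium is full contribution by all 4; the group earns 3.2 × 1.90 × 164 = 997.12.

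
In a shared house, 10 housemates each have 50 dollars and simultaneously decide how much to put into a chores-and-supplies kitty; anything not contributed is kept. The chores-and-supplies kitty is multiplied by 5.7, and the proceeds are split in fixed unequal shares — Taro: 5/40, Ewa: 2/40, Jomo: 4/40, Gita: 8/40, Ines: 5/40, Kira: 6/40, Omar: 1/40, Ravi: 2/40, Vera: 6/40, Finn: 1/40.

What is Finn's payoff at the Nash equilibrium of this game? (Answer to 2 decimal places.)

Player j's private return per contributed unit is 5.7 × (j's share). Contributing is weakly dominant for j when that share is at least 1/5.7 = 0.1754, and contributing 0 is dominant otherwise.
Gita alone (share 8/40) is above the threshold, contributing 50; the remaining 9 contribute 0. Total contributed: 50.
Finn keeps 50 and receives 5.7 × 50 × 1/40 = 7.13 from the chores-and-supplies kitty, for a payoff of 57.13.

57.13 dollars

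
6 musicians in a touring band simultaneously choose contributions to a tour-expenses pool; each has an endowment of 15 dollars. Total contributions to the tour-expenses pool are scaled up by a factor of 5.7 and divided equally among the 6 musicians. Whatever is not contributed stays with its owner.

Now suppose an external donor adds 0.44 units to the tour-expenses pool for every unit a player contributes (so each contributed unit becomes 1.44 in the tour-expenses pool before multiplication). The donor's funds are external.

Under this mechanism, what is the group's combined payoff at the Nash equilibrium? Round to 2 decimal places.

738.72 dollars

With the mechanism, a contributed unit returns 5.7 × 1.44 / 6 = 1.3680 per unit of net cost to the contributor — now above 1 — so contributing fully is weakly dominant for every player.
At the Nash equilibrium everyone contributes 15. Group total payoff = 5.7 × 1.44 × 90 = 738.72.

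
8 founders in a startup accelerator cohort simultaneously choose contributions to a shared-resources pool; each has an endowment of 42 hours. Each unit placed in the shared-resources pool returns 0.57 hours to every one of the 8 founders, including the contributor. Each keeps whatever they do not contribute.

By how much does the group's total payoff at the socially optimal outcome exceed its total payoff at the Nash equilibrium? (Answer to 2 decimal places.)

1196.16 hours

The private return per contributed unit is 0.57 < 1, so contributing 0 is dominant for every player. At the Nash equilibrium everyone keeps their 42, and the group total is 8 × 42 = 336.
Each contributed unit returns 4.560 to the group as a whole (0.57 to each of 8 players), which exceeds 1, so the social optimum is full contribution: group total = 4.560 × 336 = 1532.16.
Efficiency loss = 1532.16 − 336 = 1196.16.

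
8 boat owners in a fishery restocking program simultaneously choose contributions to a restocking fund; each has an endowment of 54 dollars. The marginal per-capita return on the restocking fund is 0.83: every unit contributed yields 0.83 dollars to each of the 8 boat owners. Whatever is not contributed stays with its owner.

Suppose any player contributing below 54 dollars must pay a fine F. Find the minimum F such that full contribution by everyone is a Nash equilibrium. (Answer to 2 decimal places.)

Given the others contribute fully, the best deviation is to contribute 0 (any partial contribution still incurs the fine and gives up units whose private return 0.83 is below 1).
Deviating from 54 to 0 saves 54 dollars but forfeits the deviator's share of the drop in the restocking fund: 0.83 × 54 = 44.82.
So the deviation gain is 54 − 44.82 = 9.18, and the fine must be at least 9.18 dollars to wipe it out.

9.18 dollars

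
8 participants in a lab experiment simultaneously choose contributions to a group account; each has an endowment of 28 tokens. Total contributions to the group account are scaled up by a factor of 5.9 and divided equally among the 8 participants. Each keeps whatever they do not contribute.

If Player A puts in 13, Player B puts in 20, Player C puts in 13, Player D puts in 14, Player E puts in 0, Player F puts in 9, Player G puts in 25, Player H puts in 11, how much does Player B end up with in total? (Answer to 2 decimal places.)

Total contributed: 13 + 20 + 13 + 14 + 0 + 9 + 25 + 11 = 105.
Each receives 5.9 × 105 / 8 = 77.44 from the group account.
Player B keeps 28 − 20 = 8, so Player B's payoff is 8 + 77.44 = 85.44.

85.44 tokens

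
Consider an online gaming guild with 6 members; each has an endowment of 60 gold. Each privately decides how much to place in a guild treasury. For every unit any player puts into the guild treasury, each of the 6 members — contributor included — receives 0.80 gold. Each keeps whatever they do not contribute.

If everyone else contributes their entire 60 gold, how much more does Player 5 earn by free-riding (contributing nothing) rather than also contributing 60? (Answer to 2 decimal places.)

Switching from a contribution of 60 to 0 lets Player 5 keep an extra 60 gold, but lowers the guild treasury by 60, which costs Player 5 their own share of that drop: 0.80 × 60 = 48.00.
Net gain = 60 − 48.00 = 12.00. The private return per contributed unit (0.80) is below 1, so free-riding is indeed the best response regardless of what the others do.

12.00 gold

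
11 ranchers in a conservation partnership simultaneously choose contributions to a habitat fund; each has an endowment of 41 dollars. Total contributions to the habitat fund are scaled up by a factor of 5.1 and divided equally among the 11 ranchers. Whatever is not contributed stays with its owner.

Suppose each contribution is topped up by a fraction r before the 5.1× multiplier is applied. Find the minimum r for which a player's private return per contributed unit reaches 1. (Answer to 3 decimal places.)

1.157

With matching at rate r, one contributed unit becomes (1 + r) in the habitat fund and returns 5.1 × (1 + r) / 11 to the contributor.
Setting this equal to 1: 1 + r = 11/5.1 = 2.1569.
So the minimum matching rate is r = 2.1569 − 1 = 1.157.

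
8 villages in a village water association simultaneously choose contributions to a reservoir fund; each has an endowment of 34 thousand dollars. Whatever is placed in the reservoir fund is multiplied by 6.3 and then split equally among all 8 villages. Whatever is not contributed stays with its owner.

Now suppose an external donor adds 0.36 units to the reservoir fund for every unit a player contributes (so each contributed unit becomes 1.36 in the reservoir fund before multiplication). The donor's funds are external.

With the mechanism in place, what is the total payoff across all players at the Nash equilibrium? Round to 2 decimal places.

2330.50 thousand dollars

With the mechanism, a contributed unit returns 6.3 × 1.36 / 8 = 1.0710 per unit of net cost to the contributor — now above 1 — so contributing fully is weakly dominant for every player.
At the Nash equilibrium everyone contributes 34. Group total payoff = 6.3 × 1.36 × 272 = 2330.50.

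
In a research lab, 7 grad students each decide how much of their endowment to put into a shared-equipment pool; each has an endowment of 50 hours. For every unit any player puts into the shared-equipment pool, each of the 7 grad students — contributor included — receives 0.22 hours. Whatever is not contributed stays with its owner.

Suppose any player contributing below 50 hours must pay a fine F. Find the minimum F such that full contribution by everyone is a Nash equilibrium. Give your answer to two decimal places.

39.00 hours

Given the others contribute fully, the best deviation is to contribute 0 (any partial contribution still incurs the fine and gives up units whose private return 0.22 is below 1).
Deviating from 50 to 0 saves 50 hours but forfeits the deviator's share of the drop in the shared-equipment pool: 0.22 × 50 = 11.00.
So the deviation gain is 50 − 11.00 = 39.00, and the fine must be at least 39.00 hours to wipe it out.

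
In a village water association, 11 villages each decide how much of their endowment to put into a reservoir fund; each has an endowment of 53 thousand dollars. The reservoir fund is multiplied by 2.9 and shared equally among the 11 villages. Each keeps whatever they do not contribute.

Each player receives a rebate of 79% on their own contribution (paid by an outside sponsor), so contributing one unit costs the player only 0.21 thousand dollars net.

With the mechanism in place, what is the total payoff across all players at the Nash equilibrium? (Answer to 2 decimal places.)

With the mechanism, a contributed unit returns (2.9/11) / 0.21 = 1.2554 per unit of net cost to the contributor — now above 1 — so contributing fully is weakly dominant for every player.
So the Nash equilibrium is full contribution by all 11; the group earns 11 × (53 × 0.79 + 2.9 × 53) = 2151.27.

2151.27 thousand dollars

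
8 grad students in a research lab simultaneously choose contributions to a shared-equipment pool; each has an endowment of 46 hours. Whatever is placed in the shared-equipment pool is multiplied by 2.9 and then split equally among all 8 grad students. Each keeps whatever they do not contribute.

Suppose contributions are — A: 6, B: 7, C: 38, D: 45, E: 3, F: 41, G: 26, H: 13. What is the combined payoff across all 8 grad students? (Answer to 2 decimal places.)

708.10 hours

Total contributed: 6 + 7 + 38 + 45 + 3 + 41 + 26 + 13 = 179; total kept: 8 × 46 − 179 = 189.
The shared-equipment pool pays out 2.9 × 179 = 519.10 in aggregate.
Group total = 189 + 519.10 = 708.10.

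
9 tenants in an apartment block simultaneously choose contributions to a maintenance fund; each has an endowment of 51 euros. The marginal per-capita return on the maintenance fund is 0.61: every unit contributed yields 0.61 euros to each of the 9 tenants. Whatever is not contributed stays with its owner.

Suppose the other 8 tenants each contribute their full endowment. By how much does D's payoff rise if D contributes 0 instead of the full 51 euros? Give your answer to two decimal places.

19.89 euros

Switching from a contribution of 51 to 0 lets D keep an extra 51 euros, but lowers the maintenance fund by 51, which costs D their own share of that drop: 0.61 × 51 = 31.11.
Net gain = 51 − 31.11 = 19.89. The private return per contributed unit (0.61) is below 1, so free-riding is indeed the best response regardless of what the others do.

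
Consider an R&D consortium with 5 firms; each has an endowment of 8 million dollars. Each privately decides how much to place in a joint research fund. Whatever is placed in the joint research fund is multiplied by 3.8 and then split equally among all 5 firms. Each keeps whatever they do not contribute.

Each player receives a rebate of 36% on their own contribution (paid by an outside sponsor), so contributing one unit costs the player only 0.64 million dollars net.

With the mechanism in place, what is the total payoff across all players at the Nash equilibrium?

166.40 million dollars

Under the mechanism each unit contributed yields (3.8/5) / 0.64 = 1.1875 back to its contributor per unit of net cost, which exceeds 1, making full contribution the dominant choice for everyone.
At the Nash equilibrium everyone contributes 8. Group total payoff = 5 × (8 × 0.36 + 3.8 × 8) = 166.40.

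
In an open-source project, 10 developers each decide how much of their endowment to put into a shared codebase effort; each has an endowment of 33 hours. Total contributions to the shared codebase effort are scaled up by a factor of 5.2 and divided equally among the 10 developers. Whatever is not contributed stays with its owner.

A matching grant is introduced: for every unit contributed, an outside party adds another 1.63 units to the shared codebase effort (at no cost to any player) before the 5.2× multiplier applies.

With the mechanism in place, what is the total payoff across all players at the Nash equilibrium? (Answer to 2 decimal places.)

4513.08 hours

The effective private return per unit is now 5.2 × 2.63 / 10 = 1.3676 > 1, so every player's dominant strategy flips to full contribution.
So the Nash equilibrium is full contribution by all 10; the group earns 5.2 × 2.63 × 330 = 4513.08.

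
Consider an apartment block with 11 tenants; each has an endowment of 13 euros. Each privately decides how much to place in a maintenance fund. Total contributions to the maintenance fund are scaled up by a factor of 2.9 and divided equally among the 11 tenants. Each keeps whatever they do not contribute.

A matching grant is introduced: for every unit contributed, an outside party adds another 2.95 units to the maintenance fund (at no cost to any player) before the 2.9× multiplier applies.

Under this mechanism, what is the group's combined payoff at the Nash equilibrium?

1638.07 euros

With the mechanism, a contributed unit returns 2.9 × 3.95 / 11 = 1.0414 per unit of net cost to the contributor — now above 1 — so contributing fully is weakly dominant for every player.
At the Nash equilibrium everyone contributes 13. Group total payoff = 2.9 × 3.95 × 143 = 1638.07.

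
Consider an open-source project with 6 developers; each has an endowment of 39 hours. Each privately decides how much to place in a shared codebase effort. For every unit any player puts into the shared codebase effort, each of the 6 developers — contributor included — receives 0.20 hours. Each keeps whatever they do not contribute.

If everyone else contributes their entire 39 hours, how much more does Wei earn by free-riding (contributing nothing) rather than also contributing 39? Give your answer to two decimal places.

31.20 hours

Switching from a contribution of 39 to 0 lets Wei keep an extra 39 hours, but lowers the shared codebase effort by 39, which costs Wei their own share of that drop: 0.20 × 39 = 7.80.
Net gain = 39 − 7.80 = 31.20. The private return per contributed unit (0.20) is below 1, so free-riding is indeed the best response regardless of what the others do.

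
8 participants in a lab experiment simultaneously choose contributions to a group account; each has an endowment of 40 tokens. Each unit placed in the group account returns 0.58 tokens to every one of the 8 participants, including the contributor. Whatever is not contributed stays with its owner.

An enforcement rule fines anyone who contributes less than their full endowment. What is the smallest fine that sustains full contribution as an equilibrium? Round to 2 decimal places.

16.80 tokens

Given the others contribute fully, the best deviation is to contribute 0 (any partial contribution still incurs the fine and gives up units whose private return 0.58 is below 1).
Deviating from 40 to 0 saves 40 tokens but forfeits the deviator's share of the drop in the group account: 0.58 × 40 = 23.20.
So the deviation gain is 40 − 23.20 = 16.80, and the fine must be at least 16.80 tokens to wipe it out.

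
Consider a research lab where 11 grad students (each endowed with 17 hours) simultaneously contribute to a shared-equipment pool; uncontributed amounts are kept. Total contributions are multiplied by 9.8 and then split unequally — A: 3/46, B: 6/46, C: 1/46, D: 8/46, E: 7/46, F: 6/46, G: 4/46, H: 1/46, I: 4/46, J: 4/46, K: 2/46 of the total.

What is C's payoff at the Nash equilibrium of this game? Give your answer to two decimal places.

For player j, contributing a unit is worthwhile iff 9.8 × (j's share) ≥ 1, i.e. iff j's share is at least 0.1020.
B, D, E and F are above the threshold, contributing 17 each; the remaining 7 contribute 0. Total contributed: 68.
C keeps 17 and receives 9.8 × 68 × 1/46 = 14.49 from the shared-equipment pool, for a payoff of 31.49.

31.49 hours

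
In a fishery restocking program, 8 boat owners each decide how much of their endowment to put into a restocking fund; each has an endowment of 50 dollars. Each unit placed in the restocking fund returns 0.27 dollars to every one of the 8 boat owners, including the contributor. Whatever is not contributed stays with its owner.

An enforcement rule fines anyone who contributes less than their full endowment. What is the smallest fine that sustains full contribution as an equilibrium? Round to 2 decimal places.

Given the others contribute fully, the best deviation is to contribute 0 (any partial contribution still incurs the fine and gives up units whose private return 0.27 is below 1).
Deviating from 50 to 0 saves 50 dollars but forfeits the deviator's share of the drop in the restocking fund: 0.27 × 50 = 13.50.
So the deviation gain is 50 − 13.50 = 36.50, and the fine must be at least 36.50 dollars to wipe it out.

36.50 dollars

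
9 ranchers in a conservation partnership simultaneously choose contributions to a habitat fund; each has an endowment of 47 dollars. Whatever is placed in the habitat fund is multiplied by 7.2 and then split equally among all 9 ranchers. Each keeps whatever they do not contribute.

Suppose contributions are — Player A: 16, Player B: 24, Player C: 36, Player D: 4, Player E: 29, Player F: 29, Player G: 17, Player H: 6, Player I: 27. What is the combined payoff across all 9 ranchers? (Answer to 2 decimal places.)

Total contributed: 16 + 24 + 36 + 4 + 29 + 29 + 17 + 6 + 27 = 188; total kept: 9 × 47 − 188 = 235.
The habitat fund pays out 7.2 × 188 = 1353.60 in aggregate.
Group total = 235 + 1353.60 = 1588.60.

1588.60 dollars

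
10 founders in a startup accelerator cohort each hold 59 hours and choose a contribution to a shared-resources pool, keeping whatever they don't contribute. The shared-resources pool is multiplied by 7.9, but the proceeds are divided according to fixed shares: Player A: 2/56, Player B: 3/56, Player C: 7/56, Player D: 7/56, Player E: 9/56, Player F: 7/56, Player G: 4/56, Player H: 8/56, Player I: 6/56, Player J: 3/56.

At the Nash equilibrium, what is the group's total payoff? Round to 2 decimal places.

1404.20 hours

Each unit j contributes comes back to j as 7.9 × (j's share), so j prefers to contribute only if that share exceeds 1/7.9 = 0.1266; otherwise keeping the unit dominates.
Player E and Player H clear that bar, contributing 59 each; the remaining 8 contribute 0. Total contributed: 118.
The shared-resources pool pays out 7.9 × 118 = 932.20 in total (split across the unequal shares, but the aggregate is all that matters for the group sum).
The 8 free-riders keep 59 each, adding 472. Group total = 472 + 932.20 = 1404.20.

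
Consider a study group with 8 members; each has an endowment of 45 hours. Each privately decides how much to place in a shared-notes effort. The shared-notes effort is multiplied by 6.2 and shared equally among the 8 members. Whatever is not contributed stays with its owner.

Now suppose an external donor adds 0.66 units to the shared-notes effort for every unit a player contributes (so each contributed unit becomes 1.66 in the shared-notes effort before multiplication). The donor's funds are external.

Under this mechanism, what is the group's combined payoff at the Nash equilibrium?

With the mechanism, a contributed unit returns 6.2 × 1.66 / 8 = 1.2865 per unit of net cost to the contributor — now above 1 — so contributing fully is weakly dominant for every player.
At the Nash equilibrium everyone contributes 45. Group total payoff = 6.2 × 1.66 × 360 = 3705.12.

3705.12 hours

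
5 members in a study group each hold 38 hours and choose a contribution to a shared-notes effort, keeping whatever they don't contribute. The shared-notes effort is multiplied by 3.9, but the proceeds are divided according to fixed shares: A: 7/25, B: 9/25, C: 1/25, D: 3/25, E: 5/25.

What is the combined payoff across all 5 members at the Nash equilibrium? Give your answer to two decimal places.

A player with share s gets back 3.9·s per unit contributed, so full contribution is dominant for anyone with s > 1/3.9 = 0.2564 and zero contribution is dominant for anyone below.
The shares above 0.2564 belong to A and B, contributing 38 each; the remaining 3 contribute 0. Total contributed: 76.
The shared-notes effort pays out 3.9 × 76 = 296.40 in total (split across the unequal shares, but the aggregate is all that matters for the group sum).
The 3 free-riders keep 38 each, adding 114. Group total = 114 + 296.40 = 410.40.

410.40 hours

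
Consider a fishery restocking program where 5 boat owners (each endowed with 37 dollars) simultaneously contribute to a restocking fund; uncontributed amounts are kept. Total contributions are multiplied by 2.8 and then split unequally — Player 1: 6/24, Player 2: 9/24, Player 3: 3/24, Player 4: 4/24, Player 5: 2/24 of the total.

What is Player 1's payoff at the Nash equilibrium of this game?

Each unit j contributes comes back to j as 2.8 × (j's share), so j prefers to contribute only if that share exceeds 1/2.8 = 0.3571; otherwise keeping the unit dominates.
The only share above 0.3571 is Player 2's 9/24, contributing 37; the remaining 4 contribute 0. Total contributed: 37.
Player 1 keeps 37 and receives 2.8 × 37 × 6/24 = 25.90 from the restocking fund, for a payoff of 62.90.

62.90 dollars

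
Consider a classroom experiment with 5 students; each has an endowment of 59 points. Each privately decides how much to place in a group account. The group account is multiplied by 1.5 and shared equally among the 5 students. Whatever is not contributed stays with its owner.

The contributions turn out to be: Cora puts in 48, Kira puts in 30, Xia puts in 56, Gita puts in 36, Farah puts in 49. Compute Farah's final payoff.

Total contributed: 48 + 30 + 56 + 36 + 49 = 219.
Each receives 1.5 × 219 / 5 = 65.70 from the group account.
Farah keeps 59 − 49 = 10, so Farah's payoff is 10 + 65.70 = 75.70.

75.70 points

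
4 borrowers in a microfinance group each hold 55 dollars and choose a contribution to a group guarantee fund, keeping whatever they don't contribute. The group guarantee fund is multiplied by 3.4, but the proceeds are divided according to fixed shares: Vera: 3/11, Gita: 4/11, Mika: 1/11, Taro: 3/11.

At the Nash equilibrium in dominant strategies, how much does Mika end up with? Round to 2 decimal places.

A player with share s gets back 3.4·s per unit contributed, so full contribution is dominant for anyone with s > 1/3.4 = 0.2941 and zero contribution is dominant for anyone below.
Only Gita (4/11) clears that bar, contributing 55; the remaining 3 contribute 0. Total contributed: 55.
Mika keeps 55 and receives 3.4 × 55 × 1/11 = 17.00 from the group guarantee fund, for a payoff of 72.00.

72.00 dollars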